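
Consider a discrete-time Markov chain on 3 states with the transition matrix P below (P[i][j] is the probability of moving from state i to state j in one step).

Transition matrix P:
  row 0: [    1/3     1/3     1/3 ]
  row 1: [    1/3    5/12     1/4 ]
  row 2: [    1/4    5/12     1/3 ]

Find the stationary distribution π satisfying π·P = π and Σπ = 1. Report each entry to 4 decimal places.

Balance equations π_j = Σ_i π_i·P[i][j]:
  π_0 = 1/3·π_0 + 1/3·π_1 + 1/4·π_2
  π_1 = 1/3·π_0 + 5/12·π_1 + 5/12·π_2
  normalize: π_0 + π_1 + π_2 = 1
Solving the linear system gives exactly π = [41/133, 52/133, 40/133].

π = [0.3083, 0.3910, 0.3008]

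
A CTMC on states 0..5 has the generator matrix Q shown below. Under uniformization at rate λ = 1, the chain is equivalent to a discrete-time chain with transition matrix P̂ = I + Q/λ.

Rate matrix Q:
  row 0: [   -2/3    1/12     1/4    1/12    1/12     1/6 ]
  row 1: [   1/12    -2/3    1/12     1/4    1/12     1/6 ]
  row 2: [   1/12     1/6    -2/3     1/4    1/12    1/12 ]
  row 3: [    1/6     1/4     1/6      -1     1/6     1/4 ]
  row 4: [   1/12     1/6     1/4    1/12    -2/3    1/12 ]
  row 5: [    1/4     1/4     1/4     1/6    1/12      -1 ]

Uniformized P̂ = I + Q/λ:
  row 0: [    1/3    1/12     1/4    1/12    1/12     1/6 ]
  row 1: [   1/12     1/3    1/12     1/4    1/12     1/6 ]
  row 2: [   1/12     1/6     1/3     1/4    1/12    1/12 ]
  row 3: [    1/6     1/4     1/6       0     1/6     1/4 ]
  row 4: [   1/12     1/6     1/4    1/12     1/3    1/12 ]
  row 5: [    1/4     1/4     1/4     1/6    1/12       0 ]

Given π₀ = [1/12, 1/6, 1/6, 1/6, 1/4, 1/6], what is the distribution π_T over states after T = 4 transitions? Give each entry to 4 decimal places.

π = [0.1563, 0.2127, 0.2201, 0.1535, 0.1286, 0.1288]

t=0: π = [0.0833, 0.1667, 0.1667, 0.1667, 0.2500, 0.1667]
t=1: π = [0.1458, 0.2153, 0.2222, 0.1389, 0.1597, 0.1181]
t=2: π = [0.1510, 0.2118, 0.2211, 0.1545, 0.1348, 0.1267]
t=3: π = [0.1551, 0.2128, 0.2202, 0.1532, 0.1299, 0.1288]
t=4: π = [0.1563, 0.2127, 0.2201, 0.1535, 0.1286, 0.1288]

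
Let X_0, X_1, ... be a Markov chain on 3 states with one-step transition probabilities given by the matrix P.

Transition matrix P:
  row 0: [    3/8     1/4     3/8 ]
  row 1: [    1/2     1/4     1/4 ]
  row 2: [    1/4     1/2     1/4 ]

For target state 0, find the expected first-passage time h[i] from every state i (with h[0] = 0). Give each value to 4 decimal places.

h = [0.0000, 2.2857, 2.8571]

First-step conditioning: h[0] = 0; for i ≠ 0, h[i] = 1 + Σ_k P[i][k]·h[k].
  h[1] = 1 + 1/4·h[1] + 1/4·h[2]
  h[2] = 1 + 1/2·h[1] + 1/4·h[2]
Solving the 2×2 linear system over states ≠ 0 gives exactly h = [0, 16/7, 20/7] (h[0] = 0 is the target).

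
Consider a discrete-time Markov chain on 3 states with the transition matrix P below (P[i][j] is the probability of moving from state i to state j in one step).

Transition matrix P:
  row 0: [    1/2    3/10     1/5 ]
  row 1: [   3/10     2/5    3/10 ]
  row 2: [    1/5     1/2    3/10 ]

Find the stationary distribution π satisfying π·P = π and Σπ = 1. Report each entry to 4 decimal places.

Balance equations π_j = Σ_i π_i·P[i][j]:
  π_0 = 1/2·π_0 + 3/10·π_1 + 1/5·π_2
  π_1 = 3/10·π_0 + 2/5·π_1 + 1/2·π_2
  normalize: π_0 + π_1 + π_2 = 1
Solving the linear system gives exactly π = [27/79, 31/79, 21/79].

π = [0.3418, 0.3924, 0.2658]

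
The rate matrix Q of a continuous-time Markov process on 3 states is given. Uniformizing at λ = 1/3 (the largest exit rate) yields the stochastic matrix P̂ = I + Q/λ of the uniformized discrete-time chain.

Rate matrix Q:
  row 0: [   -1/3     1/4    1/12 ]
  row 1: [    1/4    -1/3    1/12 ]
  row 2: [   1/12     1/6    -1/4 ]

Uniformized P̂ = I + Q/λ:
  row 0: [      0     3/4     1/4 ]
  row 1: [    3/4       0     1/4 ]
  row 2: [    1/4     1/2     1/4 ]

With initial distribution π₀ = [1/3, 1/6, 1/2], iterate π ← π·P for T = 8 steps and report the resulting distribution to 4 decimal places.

π = [0.3714, 0.3786, 0.2500]

t=0: π = [0.3333, 0.1667, 0.5000]
t=1: π = [0.2500, 0.5000, 0.2500]
t=2: π = [0.4375, 0.3125, 0.2500]
t=3: π = [0.2969, 0.4531, 0.2500]
t=4: π = [0.4023, 0.3477, 0.2500]
t=5: π = [0.3232, 0.4268, 0.2500]
t=6: π = [0.3826, 0.3674, 0.2500]
t=7: π = [0.3381, 0.4119, 0.2500]
t=8: π = [0.3714, 0.3786, 0.2500]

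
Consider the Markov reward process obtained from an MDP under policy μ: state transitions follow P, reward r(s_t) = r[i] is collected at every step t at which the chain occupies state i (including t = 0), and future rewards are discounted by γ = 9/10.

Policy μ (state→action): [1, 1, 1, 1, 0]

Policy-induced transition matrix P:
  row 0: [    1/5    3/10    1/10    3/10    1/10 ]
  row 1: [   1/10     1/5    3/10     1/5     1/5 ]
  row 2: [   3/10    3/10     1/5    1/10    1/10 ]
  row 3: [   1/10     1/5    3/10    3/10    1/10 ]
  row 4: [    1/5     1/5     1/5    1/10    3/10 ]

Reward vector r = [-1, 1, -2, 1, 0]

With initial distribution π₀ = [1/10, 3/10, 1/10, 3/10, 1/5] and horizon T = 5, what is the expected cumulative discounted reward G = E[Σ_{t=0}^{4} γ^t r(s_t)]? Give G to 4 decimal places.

t=0: π = [0.1000, 0.3000, 0.1000, 0.3000, 0.2000], E[r] = 0.3000, γ^t·E[r] = 0.300000, running G = 0.300000
t=1: π = [0.1500, 0.2200, 0.2500, 0.2100, 0.1700], E[r] = -0.2200, γ^t·E[r] = -0.198000, running G = 0.102000
t=2: π = [0.1820, 0.2400, 0.2280, 0.1940, 0.1560], E[r] = -0.2040, γ^t·E[r] = -0.165240, running G = -0.063240
t=3: π = [0.1794, 0.2410, 0.2252, 0.1992, 0.1552], E[r] = -0.1896, γ^t·E[r] = -0.138218, running G = -0.201458
t=4: π = [0.1785, 0.2405, 0.2261, 0.1998, 0.1551], E[r] = -0.1904, γ^t·E[r] = -0.124908, running G = -0.326367

G = -0.3264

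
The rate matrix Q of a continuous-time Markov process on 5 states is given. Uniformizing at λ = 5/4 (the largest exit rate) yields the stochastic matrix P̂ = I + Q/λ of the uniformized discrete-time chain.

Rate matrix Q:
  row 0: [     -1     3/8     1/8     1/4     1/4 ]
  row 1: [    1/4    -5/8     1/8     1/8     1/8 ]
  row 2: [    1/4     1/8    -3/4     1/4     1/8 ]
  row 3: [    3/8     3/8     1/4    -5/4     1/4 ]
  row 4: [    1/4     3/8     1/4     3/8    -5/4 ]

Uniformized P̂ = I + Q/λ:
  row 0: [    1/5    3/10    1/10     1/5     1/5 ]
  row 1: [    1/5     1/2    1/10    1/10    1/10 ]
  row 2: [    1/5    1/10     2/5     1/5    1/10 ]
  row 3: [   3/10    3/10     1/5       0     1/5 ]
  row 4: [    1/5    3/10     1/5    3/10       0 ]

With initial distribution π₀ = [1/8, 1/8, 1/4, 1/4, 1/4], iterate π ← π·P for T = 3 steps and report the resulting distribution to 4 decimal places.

π = [0.2151, 0.3230, 0.1864, 0.1515, 0.1240]

t=0: π = [0.1250, 0.1250, 0.2500, 0.2500, 0.2500]
t=1: π = [0.2250, 0.2750, 0.2250, 0.1625, 0.1125]
t=2: π = [0.2163, 0.3100, 0.1950, 0.1513, 0.1275]
t=3: π = [0.2151, 0.3230, 0.1864, 0.1515, 0.1240]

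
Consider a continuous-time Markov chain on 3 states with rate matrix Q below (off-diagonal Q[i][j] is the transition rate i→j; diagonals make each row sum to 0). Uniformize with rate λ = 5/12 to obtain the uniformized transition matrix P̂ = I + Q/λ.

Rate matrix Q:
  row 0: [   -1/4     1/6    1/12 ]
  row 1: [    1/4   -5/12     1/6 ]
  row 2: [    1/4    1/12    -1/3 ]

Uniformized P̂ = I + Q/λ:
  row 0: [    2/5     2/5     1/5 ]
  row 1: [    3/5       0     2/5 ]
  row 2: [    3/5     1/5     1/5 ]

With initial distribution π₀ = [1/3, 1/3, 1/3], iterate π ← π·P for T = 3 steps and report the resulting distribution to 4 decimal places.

π = [0.5013, 0.2453, 0.2533]

t=0: π = [0.3333, 0.3333, 0.3333]
t=1: π = [0.5333, 0.2000, 0.2667]
t=2: π = [0.4933, 0.2667, 0.2400]
t=3: π = [0.5013, 0.2453, 0.2533]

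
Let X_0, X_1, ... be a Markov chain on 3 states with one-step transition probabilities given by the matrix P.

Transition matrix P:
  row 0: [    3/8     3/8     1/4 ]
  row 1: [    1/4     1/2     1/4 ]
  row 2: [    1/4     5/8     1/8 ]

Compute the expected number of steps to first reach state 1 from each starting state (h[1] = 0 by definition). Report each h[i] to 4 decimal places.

First-step conditioning: h[1] = 0; for i ≠ 1, h[i] = 1 + Σ_k P[i][k]·h[k].
  h[0] = 1 + 3/8·h[0] + 1/4·h[2]
  h[2] = 1 + 1/4·h[0] + 1/8·h[2]
Solving the 2×2 linear system over states ≠ 1 gives exactly h = [72/31, 0, 56/31] (h[1] = 0 is the target).

h = [2.3226, 0.0000, 1.8065]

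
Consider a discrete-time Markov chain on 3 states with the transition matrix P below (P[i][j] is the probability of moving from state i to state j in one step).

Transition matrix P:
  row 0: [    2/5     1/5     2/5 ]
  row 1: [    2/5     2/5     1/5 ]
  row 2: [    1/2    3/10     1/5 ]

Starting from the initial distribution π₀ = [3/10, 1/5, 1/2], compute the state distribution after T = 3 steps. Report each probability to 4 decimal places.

t=0: π = [0.3000, 0.2000, 0.5000]
t=1: π = [0.4500, 0.2900, 0.2600]
t=2: π = [0.4260, 0.2840, 0.2900]
t=3: π = [0.4290, 0.2858, 0.2852]

π = [0.4290, 0.2858, 0.2852]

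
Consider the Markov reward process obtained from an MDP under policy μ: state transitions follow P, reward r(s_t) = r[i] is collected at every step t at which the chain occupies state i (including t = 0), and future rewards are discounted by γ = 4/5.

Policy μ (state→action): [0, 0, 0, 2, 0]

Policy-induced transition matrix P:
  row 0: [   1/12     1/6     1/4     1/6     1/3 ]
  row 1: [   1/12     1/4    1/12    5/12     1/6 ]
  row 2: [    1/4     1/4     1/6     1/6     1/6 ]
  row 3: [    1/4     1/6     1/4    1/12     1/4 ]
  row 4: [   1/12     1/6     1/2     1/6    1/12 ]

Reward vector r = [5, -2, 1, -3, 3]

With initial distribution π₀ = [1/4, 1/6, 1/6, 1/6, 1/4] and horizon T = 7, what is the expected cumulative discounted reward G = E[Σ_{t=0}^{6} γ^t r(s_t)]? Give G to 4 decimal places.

t=0: π = [0.2500, 0.1667, 0.1667, 0.1667, 0.2500], E[r] = 1.3333, γ^t·E[r] = 1.333333, running G = 1.333333
t=1: π = [0.1389, 0.1944, 0.2708, 0.1944, 0.2014], E[r] = 0.5972, γ^t·E[r] = 0.477778, running G = 1.811111
t=2: π = [0.1609, 0.2054, 0.2454, 0.1991, 0.1892], E[r] = 0.6094, γ^t·E[r] = 0.390000, running G = 2.201111
t=3: π = [0.1574, 0.2042, 0.2426, 0.2014, 0.1943], E[r] = 0.5998, γ^t·E[r] = 0.307086, running G = 2.508198
t=4: π = [0.1573, 0.2039, 0.2443, 0.2009, 0.1935], E[r] = 0.6009, γ^t·E[r] = 0.246127, running G = 2.754324
t=5: π = [0.1575, 0.2040, 0.2440, 0.2009, 0.1935], E[r] = 0.6015, γ^t·E[r] = 0.197114, running G = 2.951439
t=6: π = [0.1575, 0.2040, 0.2440, 0.2009, 0.1935], E[r] = 0.6013, γ^t·E[r] = 0.157627, running G = 3.109066

G = 3.1091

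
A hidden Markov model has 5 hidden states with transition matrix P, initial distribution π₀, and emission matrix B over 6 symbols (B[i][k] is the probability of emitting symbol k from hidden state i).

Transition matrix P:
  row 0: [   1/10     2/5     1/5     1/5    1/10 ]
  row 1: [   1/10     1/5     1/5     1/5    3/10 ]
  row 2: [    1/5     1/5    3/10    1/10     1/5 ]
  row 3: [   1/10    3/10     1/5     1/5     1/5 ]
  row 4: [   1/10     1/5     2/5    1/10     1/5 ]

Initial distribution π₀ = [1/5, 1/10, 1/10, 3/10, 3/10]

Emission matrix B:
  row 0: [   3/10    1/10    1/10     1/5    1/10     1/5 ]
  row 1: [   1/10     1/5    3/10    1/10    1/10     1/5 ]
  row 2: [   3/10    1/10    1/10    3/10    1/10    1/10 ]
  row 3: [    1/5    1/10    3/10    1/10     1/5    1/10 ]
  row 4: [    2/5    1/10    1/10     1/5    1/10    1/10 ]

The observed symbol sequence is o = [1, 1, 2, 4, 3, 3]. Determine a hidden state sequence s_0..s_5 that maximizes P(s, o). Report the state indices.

path = [3, 1, 1, 4, 2, 2]

t=0: δ = [2.000e-02, 2.000e-02, 1.000e-02, 3.000e-02, 3.000e-02]  (obs o_0=1)
t=1: δ = [3.000e-04, 1.800e-03, 1.200e-03, 6.000e-04, 6.000e-04]  ψ = [3, 3, 4, 3, 1]  (obs o_1=1)
t=2: δ = [2.400e-05, 1.080e-04, 3.600e-05, 1.080e-04, 5.400e-05]  ψ = [2, 1, 1, 1, 1]  (obs o_2=2)
t=3: δ = [1.080e-06, 3.240e-06, 2.160e-06, 4.320e-06, 3.240e-06]  ψ = [1, 3, 1, 1, 1]  (obs o_3=4)
t=4: δ = [8.640e-08, 1.296e-07, 3.888e-07, 8.640e-08, 1.944e-07]  ψ = [2, 3, 4, 3, 1]  (obs o_4=3)
t=5: δ = [1.555e-08, 7.776e-09, 3.499e-08, 3.888e-09, 1.555e-08]  ψ = [2, 2, 2, 2, 2]  (obs o_5=3)
backtrack: best end state = 2; path = [3, 1, 1, 4, 2, 2]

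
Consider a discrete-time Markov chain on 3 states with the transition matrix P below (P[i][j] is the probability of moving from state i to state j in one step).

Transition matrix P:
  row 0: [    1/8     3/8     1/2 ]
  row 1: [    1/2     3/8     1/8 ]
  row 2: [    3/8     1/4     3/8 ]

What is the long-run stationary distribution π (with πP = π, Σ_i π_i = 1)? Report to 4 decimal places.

Balance equations π_j = Σ_i π_i·P[i][j]:
  π_0 = 1/8·π_0 + 1/2·π_1 + 3/8·π_2
  π_1 = 3/8·π_0 + 3/8·π_1 + 1/4·π_2
  normalize: π_0 + π_1 + π_2 = 1
Solving the linear system gives exactly π = [1/3, 1/3, 1/3].

π = [0.3333, 0.3333, 0.3333]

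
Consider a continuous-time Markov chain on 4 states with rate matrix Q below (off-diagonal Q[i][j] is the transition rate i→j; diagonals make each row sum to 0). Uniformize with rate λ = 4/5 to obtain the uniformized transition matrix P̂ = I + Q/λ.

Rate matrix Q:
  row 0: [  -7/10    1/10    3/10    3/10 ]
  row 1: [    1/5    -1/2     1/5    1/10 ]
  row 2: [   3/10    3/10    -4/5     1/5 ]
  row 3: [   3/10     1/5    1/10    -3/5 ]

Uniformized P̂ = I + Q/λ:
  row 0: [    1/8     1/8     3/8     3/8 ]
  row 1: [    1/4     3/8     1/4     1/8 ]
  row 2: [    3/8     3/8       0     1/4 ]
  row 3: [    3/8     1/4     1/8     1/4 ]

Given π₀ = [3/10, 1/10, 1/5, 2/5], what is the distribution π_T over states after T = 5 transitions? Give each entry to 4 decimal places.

t=0: π = [0.3000, 0.1000, 0.2000, 0.4000]
t=1: π = [0.2875, 0.2500, 0.1875, 0.2750]
t=2: π = [0.2719, 0.2688, 0.2047, 0.2547]
t=3: π = [0.2734, 0.2752, 0.2010, 0.2504]
t=4: π = [0.2722, 0.2753, 0.2026, 0.2498]
t=5: π = [0.2725, 0.2757, 0.2021, 0.2496]

π = [0.2725, 0.2757, 0.2021, 0.2496]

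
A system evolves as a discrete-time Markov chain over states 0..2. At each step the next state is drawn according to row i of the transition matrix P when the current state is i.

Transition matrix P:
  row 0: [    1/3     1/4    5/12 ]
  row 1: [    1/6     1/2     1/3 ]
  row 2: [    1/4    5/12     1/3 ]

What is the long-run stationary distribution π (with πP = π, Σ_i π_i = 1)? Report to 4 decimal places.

π = [0.2353, 0.4118, 0.3529]

Balance equations π_j = Σ_i π_i·P[i][j]:
  π_0 = 1/3·π_0 + 1/6·π_1 + 1/4·π_2
  π_1 = 1/4·π_0 + 1/2·π_1 + 5/12·π_2
  normalize: π_0 + π_1 + π_2 = 1
Solving the linear system gives exactly π = [4/17, 7/17, 6/17].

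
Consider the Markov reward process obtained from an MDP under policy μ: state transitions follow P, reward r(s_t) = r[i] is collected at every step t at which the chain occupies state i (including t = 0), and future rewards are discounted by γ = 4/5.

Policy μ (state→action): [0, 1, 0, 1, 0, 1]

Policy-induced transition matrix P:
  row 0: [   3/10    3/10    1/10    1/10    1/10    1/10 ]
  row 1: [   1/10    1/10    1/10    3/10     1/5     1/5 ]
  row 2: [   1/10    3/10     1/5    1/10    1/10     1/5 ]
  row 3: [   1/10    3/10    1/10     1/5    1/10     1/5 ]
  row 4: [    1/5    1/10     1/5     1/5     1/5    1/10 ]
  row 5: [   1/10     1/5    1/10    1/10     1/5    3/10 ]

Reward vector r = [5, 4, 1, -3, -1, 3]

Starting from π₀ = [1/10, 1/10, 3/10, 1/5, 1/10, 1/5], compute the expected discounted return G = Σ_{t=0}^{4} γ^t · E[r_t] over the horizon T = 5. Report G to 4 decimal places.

G = 4.9375

t=0: π = [0.1000, 0.1000, 0.3000, 0.2000, 0.1000, 0.2000], E[r] = 1.1000, γ^t·E[r] = 1.100000, running G = 1.100000
t=1: π = [0.1300, 0.2400, 0.1400, 0.1500, 0.1400, 0.2000], E[r] = 1.7600, γ^t·E[r] = 1.408000, running G = 2.508000
t=2: π = [0.1400, 0.2040, 0.1280, 0.1770, 0.1580, 0.1930], E[r] = 1.5340, γ^t·E[r] = 0.981760, running G = 3.489760
t=3: π = [0.1438, 0.2083, 0.1286, 0.1743, 0.1555, 0.1895], E[r] = 1.5709, γ^t·E[r] = 0.804301, running G = 4.294061
t=4: π = [0.1443, 0.2083, 0.1284, 0.1746, 0.1553, 0.1890], E[r] = 1.5709, γ^t·E[r] = 0.643453, running G = 4.937514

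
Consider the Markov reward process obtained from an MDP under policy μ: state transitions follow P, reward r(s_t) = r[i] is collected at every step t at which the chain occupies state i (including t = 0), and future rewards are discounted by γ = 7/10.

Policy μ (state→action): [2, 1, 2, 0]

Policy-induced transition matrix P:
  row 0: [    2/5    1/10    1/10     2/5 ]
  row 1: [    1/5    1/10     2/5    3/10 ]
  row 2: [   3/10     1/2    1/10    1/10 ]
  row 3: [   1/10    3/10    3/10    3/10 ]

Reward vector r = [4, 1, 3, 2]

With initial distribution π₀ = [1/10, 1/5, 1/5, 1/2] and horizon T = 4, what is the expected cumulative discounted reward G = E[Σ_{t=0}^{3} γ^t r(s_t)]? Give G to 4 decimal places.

t=0: π = [0.1000, 0.2000, 0.2000, 0.5000], E[r] = 2.2000, γ^t·E[r] = 2.200000, running G = 2.200000
t=1: π = [0.1900, 0.2800, 0.2600, 0.2700], E[r] = 2.3600, γ^t·E[r] = 1.652000, running G = 3.852000
t=2: π = [0.2370, 0.2580, 0.2380, 0.2670], E[r] = 2.4540, γ^t·E[r] = 1.202460, running G = 5.054460
t=3: π = [0.2445, 0.2486, 0.2308, 0.2761], E[r] = 2.4712, γ^t·E[r] = 0.847622, running G = 5.902082

G = 5.9021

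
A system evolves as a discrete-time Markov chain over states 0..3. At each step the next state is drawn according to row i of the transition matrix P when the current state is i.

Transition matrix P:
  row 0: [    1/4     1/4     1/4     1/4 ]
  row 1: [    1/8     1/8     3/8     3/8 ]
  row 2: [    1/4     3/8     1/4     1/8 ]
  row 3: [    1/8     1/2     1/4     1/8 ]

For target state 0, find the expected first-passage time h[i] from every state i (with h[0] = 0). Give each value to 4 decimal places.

First-step conditioning: h[0] = 0; for i ≠ 0, h[i] = 1 + Σ_k P[i][k]·h[k].
  h[1] = 1 + 1/8·h[1] + 3/8·h[2] + 3/8·h[3]
  h[2] = 1 + 3/8·h[1] + 1/4·h[2] + 1/8·h[3]
  h[3] = 1 + 1/2·h[1] + 1/4·h[2] + 1/8·h[3]
Solving the 3×3 linear system over states ≠ 0 gives exactly h = [0, 704/115, 624/115, 712/115] (h[0] = 0 is the target).

h = [0.0000, 6.1217, 5.4261, 6.1913]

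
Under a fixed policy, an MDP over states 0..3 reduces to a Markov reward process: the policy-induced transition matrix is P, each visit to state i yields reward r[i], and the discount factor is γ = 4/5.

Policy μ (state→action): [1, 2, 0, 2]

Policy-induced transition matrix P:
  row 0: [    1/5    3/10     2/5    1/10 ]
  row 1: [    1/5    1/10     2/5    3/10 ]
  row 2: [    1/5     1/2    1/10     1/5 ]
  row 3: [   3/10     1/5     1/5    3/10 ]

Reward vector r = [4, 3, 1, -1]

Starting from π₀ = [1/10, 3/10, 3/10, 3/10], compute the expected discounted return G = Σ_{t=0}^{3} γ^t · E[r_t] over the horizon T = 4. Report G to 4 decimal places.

G = 4.7157

t=0: π = [0.1000, 0.3000, 0.3000, 0.3000], E[r] = 1.3000, γ^t·E[r] = 1.300000, running G = 1.300000
t=1: π = [0.2300, 0.2700, 0.2500, 0.2500], E[r] = 1.7300, γ^t·E[r] = 1.384000, running G = 2.684000
t=2: π = [0.2250, 0.2710, 0.2750, 0.2290], E[r] = 1.7590, γ^t·E[r] = 1.125760, running G = 3.809760
t=3: π = [0.2229, 0.2779, 0.2717, 0.2275], E[r] = 1.7695, γ^t·E[r] = 0.905984, running G = 4.715744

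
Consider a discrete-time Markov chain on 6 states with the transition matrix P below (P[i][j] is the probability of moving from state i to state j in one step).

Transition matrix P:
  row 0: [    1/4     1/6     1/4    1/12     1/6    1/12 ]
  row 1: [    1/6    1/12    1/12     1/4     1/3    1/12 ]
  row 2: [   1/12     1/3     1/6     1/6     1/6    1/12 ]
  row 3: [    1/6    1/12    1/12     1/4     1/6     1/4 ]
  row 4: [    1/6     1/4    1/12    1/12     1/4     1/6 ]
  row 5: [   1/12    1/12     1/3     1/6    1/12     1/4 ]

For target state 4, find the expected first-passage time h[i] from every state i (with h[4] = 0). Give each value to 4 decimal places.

First-step conditioning: h[4] = 0; for i ≠ 4, h[i] = 1 + Σ_k P[i][k]·h[k].
  h[0] = 1 + 1/4·h[0] + 1/6·h[1] + 1/4·h[2] + 1/12·h[3] + 1/12·h[5]
  h[1] = 1 + 1/6·h[0] + 1/12·h[1] + 1/12·h[2] + 1/4·h[3] + 1/12·h[5]
  h[2] = 1 + 1/12·h[0] + 1/3·h[1] + 1/6·h[2] + 1/6·h[3] + 1/12·h[5]
  h[3] = 1 + 1/6·h[0] + 1/12·h[1] + 1/12·h[2] + 1/4·h[3] + 1/4·h[5]
  h[5] = 1 + 1/12·h[0] + 1/12·h[1] + 1/3·h[2] + 1/6·h[3] + 1/4·h[5]
Solving the 5×5 linear system over states ≠ 4 gives exactly h = [26322/4799, 22518/4799, 25821/4799, 27417/4799, 0, 29394/4799] (h[4] = 0 is the target).

h = [5.4849, 4.6922, 5.3805, 5.7131, 0.0000, 6.1250]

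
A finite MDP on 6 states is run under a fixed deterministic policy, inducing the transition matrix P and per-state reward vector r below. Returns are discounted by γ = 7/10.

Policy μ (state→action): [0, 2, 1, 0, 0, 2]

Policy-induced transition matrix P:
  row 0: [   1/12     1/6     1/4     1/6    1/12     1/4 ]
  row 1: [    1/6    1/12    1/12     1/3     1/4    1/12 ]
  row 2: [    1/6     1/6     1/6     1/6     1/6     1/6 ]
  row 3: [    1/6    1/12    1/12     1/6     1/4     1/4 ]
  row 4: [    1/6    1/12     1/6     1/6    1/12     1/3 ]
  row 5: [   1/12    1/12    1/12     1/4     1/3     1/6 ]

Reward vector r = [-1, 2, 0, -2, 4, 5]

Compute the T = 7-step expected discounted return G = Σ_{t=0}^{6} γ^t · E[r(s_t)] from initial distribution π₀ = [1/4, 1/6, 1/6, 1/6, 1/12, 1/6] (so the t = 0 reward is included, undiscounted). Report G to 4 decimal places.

G = 4.0746

t=0: π = [0.2500, 0.1667, 0.1667, 0.1667, 0.0833, 0.1667], E[r] = 0.9167, γ^t·E[r] = 0.916667, running G = 0.916667
t=1: π = [0.1319, 0.1181, 0.1458, 0.2083, 0.1944, 0.2014], E[r] = 1.4722, γ^t·E[r] = 1.030556, running G = 1.947222
t=2: π = [0.1389, 0.1065, 0.1337, 0.2031, 0.2002, 0.2176], E[r] = 1.5567, γ^t·E[r] = 0.762789, running G = 2.710012
t=3: π = [0.1370, 0.1060, 0.1343, 0.2025, 0.2005, 0.2197], E[r] = 1.5703, γ^t·E[r] = 0.538601, running G = 3.248612
t=4: π = [0.1369, 0.1059, 0.1341, 0.2026, 0.2009, 0.2195], E[r] = 1.5708, γ^t·E[r] = 0.377150, running G = 3.625762
t=5: π = [0.1370, 0.1059, 0.1341, 0.2026, 0.2008, 0.2196], E[r] = 1.5710, γ^t·E[r] = 0.264038, running G = 3.889800
t=6: π = [0.1370, 0.1059, 0.1341, 0.2026, 0.2008, 0.2196], E[r] = 1.5710, γ^t·E[r] = 0.184828, running G = 4.074629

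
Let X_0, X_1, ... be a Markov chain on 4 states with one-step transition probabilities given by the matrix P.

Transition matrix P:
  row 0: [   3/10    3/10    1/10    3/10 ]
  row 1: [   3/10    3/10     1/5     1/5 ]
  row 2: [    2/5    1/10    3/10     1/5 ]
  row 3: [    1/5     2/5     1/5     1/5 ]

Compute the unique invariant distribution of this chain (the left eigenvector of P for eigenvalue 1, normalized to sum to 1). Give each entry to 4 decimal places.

π = [0.2960, 0.2851, 0.1893, 0.2296]

Balance equations π_j = Σ_i π_i·P[i][j]:
  π_0 = 3/10·π_0 + 3/10·π_1 + 2/5·π_2 + 1/5·π_3
  π_1 = 3/10·π_0 + 3/10·π_1 + 1/10·π_2 + 2/5·π_3
  π_2 = 1/10·π_0 + 1/5·π_1 + 3/10·π_2 + 1/5·π_3
  normalize: π_0 + π_1 + π_2 + π_3 = 1
Solving the linear system gives exactly π = [272/919, 262/919, 174/919, 211/919].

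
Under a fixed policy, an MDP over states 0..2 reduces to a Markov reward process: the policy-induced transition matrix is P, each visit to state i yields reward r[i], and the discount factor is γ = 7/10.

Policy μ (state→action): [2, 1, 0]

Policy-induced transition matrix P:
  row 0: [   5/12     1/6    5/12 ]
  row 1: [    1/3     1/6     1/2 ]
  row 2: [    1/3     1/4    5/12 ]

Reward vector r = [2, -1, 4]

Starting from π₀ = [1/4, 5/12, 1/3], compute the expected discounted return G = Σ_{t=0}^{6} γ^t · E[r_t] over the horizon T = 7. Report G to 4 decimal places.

t=0: π = [0.2500, 0.4167, 0.3333], E[r] = 1.4167, γ^t·E[r] = 1.416667, running G = 1.416667
t=1: π = [0.3542, 0.1944, 0.4514], E[r] = 2.3194, γ^t·E[r] = 1.623611, running G = 3.040278
t=2: π = [0.3628, 0.2043, 0.4329], E[r] = 2.2529, γ^t·E[r] = 1.103918, running G = 4.144196
t=3: π = [0.3636, 0.2027, 0.4337], E[r] = 2.2592, γ^t·E[r] = 0.774893, running G = 4.919088
t=4: π = [0.3636, 0.2028, 0.4336], E[r] = 2.2587, γ^t·E[r] = 0.542314, running G = 5.461402
t=5: π = [0.3636, 0.2028, 0.4336], E[r] = 2.2587, γ^t·E[r] = 0.379627, running G = 5.841030
t=6: π = [0.3636, 0.2028, 0.4336], E[r] = 2.2587, γ^t·E[r] = 0.265739, running G = 6.106768

G = 6.1068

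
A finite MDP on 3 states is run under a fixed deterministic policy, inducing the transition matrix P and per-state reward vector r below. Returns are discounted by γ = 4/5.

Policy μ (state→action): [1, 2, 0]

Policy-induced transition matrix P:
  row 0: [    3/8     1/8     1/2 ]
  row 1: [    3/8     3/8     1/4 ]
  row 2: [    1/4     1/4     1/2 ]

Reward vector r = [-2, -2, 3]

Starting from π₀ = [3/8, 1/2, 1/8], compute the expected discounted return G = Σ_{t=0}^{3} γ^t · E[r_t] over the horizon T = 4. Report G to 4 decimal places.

t=0: π = [0.3750, 0.5000, 0.1250], E[r] = -1.3750, γ^t·E[r] = -1.375000, running G = -1.375000
t=1: π = [0.3594, 0.2656, 0.3750], E[r] = -0.1250, γ^t·E[r] = -0.100000, running G = -1.475000
t=2: π = [0.3281, 0.2383, 0.4336], E[r] = 0.1680, γ^t·E[r] = 0.107500, running G = -1.367500
t=3: π = [0.3208, 0.2388, 0.4404], E[r] = 0.2021, γ^t·E[r] = 0.103500, running G = -1.264000

G = -1.2640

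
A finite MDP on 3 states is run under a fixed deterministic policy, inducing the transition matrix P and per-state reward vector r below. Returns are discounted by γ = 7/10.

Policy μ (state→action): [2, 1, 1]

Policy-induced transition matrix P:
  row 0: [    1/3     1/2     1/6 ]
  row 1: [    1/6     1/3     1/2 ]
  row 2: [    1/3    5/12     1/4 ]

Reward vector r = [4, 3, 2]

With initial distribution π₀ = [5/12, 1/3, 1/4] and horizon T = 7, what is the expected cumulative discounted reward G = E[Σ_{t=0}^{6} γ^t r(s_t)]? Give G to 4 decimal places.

t=0: π = [0.4167, 0.3333, 0.2500], E[r] = 3.1667, γ^t·E[r] = 3.166667, running G = 3.166667
t=1: π = [0.2778, 0.4236, 0.2986], E[r] = 2.9792, γ^t·E[r] = 2.085417, running G = 5.252083
t=2: π = [0.2627, 0.4045, 0.3328], E[r] = 2.9300, γ^t·E[r] = 1.435689, running G = 6.687772
t=3: π = [0.2659, 0.4049, 0.3292], E[r] = 2.9367, γ^t·E[r] = 1.007281, running G = 7.695053
t=4: π = [0.2659, 0.4051, 0.3291], E[r] = 2.9368, γ^t·E[r] = 0.705127, running G = 8.400180
t=5: π = [0.2658, 0.4051, 0.3291], E[r] = 2.9367, γ^t·E[r] = 0.493571, running G = 8.893751
t=6: π = [0.2658, 0.4051, 0.3291], E[r] = 2.9367, γ^t·E[r] = 0.345501, running G = 9.239252

G = 9.2393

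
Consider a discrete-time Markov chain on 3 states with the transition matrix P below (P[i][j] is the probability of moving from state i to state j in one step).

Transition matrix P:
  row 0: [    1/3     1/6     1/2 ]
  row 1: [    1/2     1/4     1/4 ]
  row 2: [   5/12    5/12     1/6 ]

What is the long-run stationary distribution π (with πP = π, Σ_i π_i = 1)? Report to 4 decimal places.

π = [0.4054, 0.2703, 0.3243]

Balance equations π_j = Σ_i π_i·P[i][j]:
  π_0 = 1/3·π_0 + 1/2·π_1 + 5/12·π_2
  π_1 = 1/6·π_0 + 1/4·π_1 + 5/12·π_2
  normalize: π_0 + π_1 + π_2 = 1
Solving the linear system gives exactly π = [15/37, 10/37, 12/37].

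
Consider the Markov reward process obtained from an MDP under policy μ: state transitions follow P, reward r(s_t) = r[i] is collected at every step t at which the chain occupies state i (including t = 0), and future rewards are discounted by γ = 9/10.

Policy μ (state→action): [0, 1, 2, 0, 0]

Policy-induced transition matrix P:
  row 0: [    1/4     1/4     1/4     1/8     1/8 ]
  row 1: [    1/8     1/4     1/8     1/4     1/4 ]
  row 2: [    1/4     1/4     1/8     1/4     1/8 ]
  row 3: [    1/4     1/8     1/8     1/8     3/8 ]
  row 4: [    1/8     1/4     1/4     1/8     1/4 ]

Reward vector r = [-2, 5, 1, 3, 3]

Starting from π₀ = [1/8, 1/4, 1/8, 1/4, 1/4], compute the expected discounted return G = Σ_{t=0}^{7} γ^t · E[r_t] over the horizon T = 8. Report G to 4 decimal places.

G = 12.6740

t=0: π = [0.1250, 0.2500, 0.1250, 0.2500, 0.2500], E[r] = 2.6250, γ^t·E[r] = 2.625000, running G = 2.625000
t=1: π = [0.1875, 0.2188, 0.1719, 0.1719, 0.2500], E[r] = 2.1563, γ^t·E[r] = 1.940625, running G = 4.565625
t=2: π = [0.1914, 0.2285, 0.1797, 0.1738, 0.2266], E[r] = 2.1406, γ^t·E[r] = 1.733906, running G = 6.299531
t=3: π = [0.1931, 0.2283, 0.1772, 0.1760, 0.2253], E[r] = 2.1365, γ^t·E[r] = 1.557490, running G = 7.857021
t=4: π = [0.1933, 0.2280, 0.1773, 0.1757, 0.2257], E[r] = 2.1349, γ^t·E[r] = 1.400700, running G = 9.257721
t=5: π = [0.1933, 0.2280, 0.1774, 0.1757, 0.2256], E[r] = 2.1349, γ^t·E[r] = 1.260632, running G = 10.518353
t=6: π = [0.1933, 0.2280, 0.1774, 0.1757, 0.2256], E[r] = 2.1349, γ^t·E[r] = 1.134573, running G = 11.652927
t=7: π = [0.1933, 0.2280, 0.1774, 0.1757, 0.2256], E[r] = 2.1349, γ^t·E[r] = 1.021113, running G = 12.674040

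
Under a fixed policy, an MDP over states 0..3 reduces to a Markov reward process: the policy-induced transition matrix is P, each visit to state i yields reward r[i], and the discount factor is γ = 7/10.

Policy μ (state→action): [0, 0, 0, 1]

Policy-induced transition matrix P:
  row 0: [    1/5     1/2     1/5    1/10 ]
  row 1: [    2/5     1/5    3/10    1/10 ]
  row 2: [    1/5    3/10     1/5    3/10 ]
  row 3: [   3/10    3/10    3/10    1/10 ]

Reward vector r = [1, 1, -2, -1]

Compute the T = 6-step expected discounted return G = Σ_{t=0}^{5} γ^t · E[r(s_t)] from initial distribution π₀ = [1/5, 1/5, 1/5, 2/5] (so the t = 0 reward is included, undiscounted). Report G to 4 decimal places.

t=0: π = [0.2000, 0.2000, 0.2000, 0.4000], E[r] = -0.4000, γ^t·E[r] = -0.400000, running G = -0.400000
t=1: π = [0.2800, 0.3200, 0.2600, 0.1400], E[r] = -0.0600, γ^t·E[r] = -0.042000, running G = -0.442000
t=2: π = [0.2780, 0.3240, 0.2460, 0.1520], E[r] = -0.0420, γ^t·E[r] = -0.020580, running G = -0.462580
t=3: π = [0.2800, 0.3232, 0.2476, 0.1492], E[r] = -0.0412, γ^t·E[r] = -0.014132, running G = -0.476712
t=4: π = [0.2796, 0.3237, 0.2472, 0.1495], E[r] = -0.0408, γ^t·E[r] = -0.009786, running G = -0.486498
t=5: π = [0.2797, 0.3235, 0.2473, 0.1494], E[r] = -0.0409, γ^t·E[r] = -0.006867, running G = -0.493365

G = -0.4934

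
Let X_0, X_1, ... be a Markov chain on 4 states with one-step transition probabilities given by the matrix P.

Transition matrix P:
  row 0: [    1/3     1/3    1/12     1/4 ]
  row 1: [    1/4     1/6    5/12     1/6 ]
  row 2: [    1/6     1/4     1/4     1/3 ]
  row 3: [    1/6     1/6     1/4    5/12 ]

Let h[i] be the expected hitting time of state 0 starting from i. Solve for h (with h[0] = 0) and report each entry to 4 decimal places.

First-step conditioning: h[0] = 0; for i ≠ 0, h[i] = 1 + Σ_k P[i][k]·h[k].
  h[1] = 1 + 1/6·h[1] + 5/12·h[2] + 1/6·h[3]
  h[2] = 1 + 1/4·h[1] + 1/4·h[2] + 1/3·h[3]
  h[3] = 1 + 1/6·h[1] + 1/4·h[2] + 5/12·h[3]
Solving the 3×3 linear system over states ≠ 0 gives exactly h = [0, 1560/311, 1692/311, 1704/311] (h[0] = 0 is the target).

h = [0.0000, 5.0161, 5.4405, 5.4791]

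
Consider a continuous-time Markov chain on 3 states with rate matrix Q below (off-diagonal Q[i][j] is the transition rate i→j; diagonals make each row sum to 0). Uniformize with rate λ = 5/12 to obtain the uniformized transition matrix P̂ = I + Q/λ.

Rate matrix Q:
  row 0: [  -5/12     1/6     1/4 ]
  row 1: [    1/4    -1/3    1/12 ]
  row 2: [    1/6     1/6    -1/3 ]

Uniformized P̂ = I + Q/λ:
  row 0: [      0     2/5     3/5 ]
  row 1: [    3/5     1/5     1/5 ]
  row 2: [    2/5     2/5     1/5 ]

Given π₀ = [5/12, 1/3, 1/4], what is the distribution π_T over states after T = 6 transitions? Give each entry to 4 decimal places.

t=0: π = [0.4167, 0.3333, 0.2500]
t=1: π = [0.3000, 0.3333, 0.3667]
t=2: π = [0.3467, 0.3333, 0.3200]
t=3: π = [0.3280, 0.3333, 0.3387]
t=4: π = [0.3355, 0.3333, 0.3312]
t=5: π = [0.3325, 0.3333, 0.3342]
t=6: π = [0.3337, 0.3333, 0.3330]

π = [0.3337, 0.3333, 0.3330]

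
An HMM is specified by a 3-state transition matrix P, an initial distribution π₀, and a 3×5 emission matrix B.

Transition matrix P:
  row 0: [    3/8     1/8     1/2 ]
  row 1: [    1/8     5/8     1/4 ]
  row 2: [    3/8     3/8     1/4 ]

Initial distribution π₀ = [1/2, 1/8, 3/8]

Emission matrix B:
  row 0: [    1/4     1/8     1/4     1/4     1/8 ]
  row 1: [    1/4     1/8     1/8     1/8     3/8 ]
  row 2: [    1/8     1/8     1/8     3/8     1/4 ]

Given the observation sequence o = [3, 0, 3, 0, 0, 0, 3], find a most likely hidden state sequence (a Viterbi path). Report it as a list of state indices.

path = [2, 0, 2, 1, 1, 1, 2]

t=0: δ = [1.250e-01, 1.562e-02, 1.406e-01]  (obs o_0=3)
t=1: δ = [1.318e-02, 1.318e-02, 7.812e-03]  ψ = [2, 2, 0]  (obs o_1=0)
t=2: δ = [1.236e-03, 1.030e-03, 2.472e-03]  ψ = [0, 1, 0]  (obs o_2=3)
t=3: δ = [2.317e-04, 2.317e-04, 7.725e-05]  ψ = [2, 2, 0]  (obs o_3=0)
t=4: δ = [2.173e-05, 3.621e-05, 1.448e-05]  ψ = [0, 1, 0]  (obs o_4=0)
t=5: δ = [2.037e-06, 5.658e-06, 1.358e-06]  ψ = [0, 1, 0]  (obs o_5=0)
t=6: δ = [1.910e-07, 4.420e-07, 5.304e-07]  ψ = [0, 1, 1]  (obs o_6=3)
backtrack: best end state = 2; path = [2, 0, 2, 1, 1, 1, 2]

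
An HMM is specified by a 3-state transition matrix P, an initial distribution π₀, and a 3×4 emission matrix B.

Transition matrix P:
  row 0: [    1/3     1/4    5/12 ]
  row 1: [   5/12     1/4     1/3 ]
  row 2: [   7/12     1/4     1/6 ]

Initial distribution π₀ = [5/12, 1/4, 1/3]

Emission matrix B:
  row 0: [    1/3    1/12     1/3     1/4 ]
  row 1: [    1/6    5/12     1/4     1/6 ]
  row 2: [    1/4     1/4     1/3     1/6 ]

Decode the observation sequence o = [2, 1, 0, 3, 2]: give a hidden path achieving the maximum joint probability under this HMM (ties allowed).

t=0: δ = [1.389e-01, 6.250e-02, 1.111e-01]  (obs o_0=2)
t=1: δ = [5.401e-03, 1.447e-02, 1.447e-02]  ψ = [2, 0, 0]  (obs o_1=1)
t=2: δ = [2.813e-03, 6.028e-04, 1.206e-03]  ψ = [2, 1, 1]  (obs o_2=0)
t=3: δ = [2.344e-04, 1.172e-04, 1.954e-04]  ψ = [0, 0, 0]  (obs o_3=3)
t=4: δ = [3.799e-05, 1.465e-05, 3.256e-05]  ψ = [2, 0, 0]  (obs o_4=2)
backtrack: best end state = 0; path = [0, 2, 0, 2, 0]

path = [0, 2, 0, 2, 0]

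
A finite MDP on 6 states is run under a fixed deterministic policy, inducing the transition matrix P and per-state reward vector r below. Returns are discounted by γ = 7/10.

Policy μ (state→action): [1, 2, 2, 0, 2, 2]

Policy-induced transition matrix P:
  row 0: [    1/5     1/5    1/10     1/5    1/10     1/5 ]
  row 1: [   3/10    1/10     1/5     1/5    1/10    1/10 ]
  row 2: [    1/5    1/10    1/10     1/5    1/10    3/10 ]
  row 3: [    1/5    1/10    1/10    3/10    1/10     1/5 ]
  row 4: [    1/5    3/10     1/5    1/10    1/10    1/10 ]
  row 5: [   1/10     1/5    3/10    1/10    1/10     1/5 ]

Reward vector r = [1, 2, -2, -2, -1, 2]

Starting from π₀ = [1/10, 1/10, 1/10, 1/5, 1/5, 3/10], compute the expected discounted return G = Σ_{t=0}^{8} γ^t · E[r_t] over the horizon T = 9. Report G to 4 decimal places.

t=0: π = [0.1000, 0.1000, 0.1000, 0.2000, 0.2000, 0.3000], E[r] = 0.1000, γ^t·E[r] = 0.100000, running G = 0.100000
t=1: π = [0.1800, 0.1800, 0.1900, 0.1700, 0.1000, 0.1800], E[r] = 0.0800, γ^t·E[r] = 0.056000, running G = 0.156000
t=2: π = [0.2000, 0.1560, 0.1640, 0.1890, 0.1000, 0.1910], E[r] = 0.0880, γ^t·E[r] = 0.043120, running G = 0.199120
t=3: π = [0.1965, 0.1591, 0.1638, 0.1898, 0.1000, 0.1908], E[r] = 0.0891, γ^t·E[r] = 0.030561, running G = 0.229681
t=4: π = [0.1968, 0.1587, 0.1641, 0.1899, 0.1000, 0.1905], E[r] = 0.0873, γ^t·E[r] = 0.020958, running G = 0.250640
t=5: π = [0.1968, 0.1587, 0.1640, 0.1899, 0.1000, 0.1905], E[r] = 0.0875, γ^t·E[r] = 0.014712, running G = 0.265351
t=6: π = [0.1968, 0.1587, 0.1640, 0.1899, 0.1000, 0.1905], E[r] = 0.0875, γ^t·E[r] = 0.010294, running G = 0.275645
t=7: π = [0.1968, 0.1587, 0.1640, 0.1899, 0.1000, 0.1905], E[r] = 0.0875, γ^t·E[r] = 0.007206, running G = 0.282851
t=8: π = [0.1968, 0.1587, 0.1640, 0.1899, 0.1000, 0.1905], E[r] = 0.0875, γ^t·E[r] = 0.005044, running G = 0.287895

G = 0.2879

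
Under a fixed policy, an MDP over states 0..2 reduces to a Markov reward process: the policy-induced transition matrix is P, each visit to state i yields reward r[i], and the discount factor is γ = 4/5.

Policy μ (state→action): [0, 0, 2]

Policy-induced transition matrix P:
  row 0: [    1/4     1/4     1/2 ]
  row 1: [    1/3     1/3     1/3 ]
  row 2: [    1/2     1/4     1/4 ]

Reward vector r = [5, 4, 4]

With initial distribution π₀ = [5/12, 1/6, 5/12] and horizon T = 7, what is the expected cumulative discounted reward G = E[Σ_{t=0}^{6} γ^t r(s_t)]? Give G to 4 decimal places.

t=0: π = [0.4167, 0.1667, 0.4167], E[r] = 4.4167, γ^t·E[r] = 4.416667, running G = 4.416667
t=1: π = [0.3681, 0.2639, 0.3681], E[r] = 4.3681, γ^t·E[r] = 3.494444, running G = 7.911111
t=2: π = [0.3640, 0.2720, 0.3640], E[r] = 4.3640, γ^t·E[r] = 2.792963, running G = 10.704074
t=3: π = [0.3637, 0.2727, 0.3637], E[r] = 4.3637, γ^t·E[r] = 2.234198, running G = 12.938272
t=4: π = [0.3636, 0.2727, 0.3636], E[r] = 4.3636, γ^t·E[r] = 1.787347, running G = 14.725618
t=5: π = [0.3636, 0.2727, 0.3636], E[r] = 4.3636, γ^t·E[r] = 1.429876, running G = 16.155495
t=6: π = [0.3636, 0.2727, 0.3636], E[r] = 4.3636, γ^t·E[r] = 1.143901, running G = 17.299396

G = 17.2994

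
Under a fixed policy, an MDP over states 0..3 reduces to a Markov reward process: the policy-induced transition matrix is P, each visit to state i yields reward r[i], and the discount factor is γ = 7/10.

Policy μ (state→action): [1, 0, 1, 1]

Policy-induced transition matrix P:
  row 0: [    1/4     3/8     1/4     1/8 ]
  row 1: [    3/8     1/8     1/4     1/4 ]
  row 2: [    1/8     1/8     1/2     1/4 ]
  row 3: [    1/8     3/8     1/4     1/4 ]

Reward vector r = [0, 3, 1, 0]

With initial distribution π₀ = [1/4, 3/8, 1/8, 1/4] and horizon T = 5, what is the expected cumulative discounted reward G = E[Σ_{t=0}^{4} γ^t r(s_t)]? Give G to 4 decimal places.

G = 3.0875

t=0: π = [0.2500, 0.3750, 0.1250, 0.2500], E[r] = 1.2500, γ^t·E[r] = 1.250000, running G = 1.250000
t=1: π = [0.2500, 0.2500, 0.2813, 0.2188], E[r] = 1.0313, γ^t·E[r] = 0.721875, running G = 1.971875
t=2: π = [0.2188, 0.2422, 0.3203, 0.2188], E[r] = 1.0469, γ^t·E[r] = 0.512969, running G = 2.484844
t=3: π = [0.2129, 0.2344, 0.3301, 0.2227], E[r] = 1.0332, γ^t·E[r] = 0.354389, running G = 2.839232
t=4: π = [0.2102, 0.2339, 0.3325, 0.2234], E[r] = 1.0342, γ^t·E[r] = 0.248307, running G = 3.087539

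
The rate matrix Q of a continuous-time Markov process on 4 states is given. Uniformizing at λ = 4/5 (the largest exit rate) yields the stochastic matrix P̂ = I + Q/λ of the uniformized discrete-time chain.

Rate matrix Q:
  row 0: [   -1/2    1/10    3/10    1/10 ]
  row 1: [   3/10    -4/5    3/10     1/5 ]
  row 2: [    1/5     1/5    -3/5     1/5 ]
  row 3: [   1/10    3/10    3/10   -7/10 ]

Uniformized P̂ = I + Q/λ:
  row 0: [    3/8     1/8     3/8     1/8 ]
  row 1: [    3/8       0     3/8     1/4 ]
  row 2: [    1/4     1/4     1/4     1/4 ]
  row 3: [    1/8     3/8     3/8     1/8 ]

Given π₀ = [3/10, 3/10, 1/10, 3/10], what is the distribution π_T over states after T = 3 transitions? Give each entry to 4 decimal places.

t=0: π = [0.3000, 0.3000, 0.1000, 0.3000]
t=1: π = [0.2875, 0.1750, 0.3625, 0.1750]
t=2: π = [0.2859, 0.1922, 0.3297, 0.1922]
t=3: π = [0.2857, 0.1902, 0.3338, 0.1902]

π = [0.2857, 0.1902, 0.3338, 0.1902]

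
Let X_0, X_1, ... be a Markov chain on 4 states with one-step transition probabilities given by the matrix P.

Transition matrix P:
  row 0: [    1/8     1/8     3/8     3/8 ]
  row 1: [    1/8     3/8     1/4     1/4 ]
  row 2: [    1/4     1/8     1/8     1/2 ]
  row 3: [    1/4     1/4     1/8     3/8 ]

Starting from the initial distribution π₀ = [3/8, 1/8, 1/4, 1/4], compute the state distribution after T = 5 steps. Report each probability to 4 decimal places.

t=0: π = [0.3750, 0.1250, 0.2500, 0.2500]
t=1: π = [0.1875, 0.1875, 0.2344, 0.3906]
t=2: π = [0.2031, 0.2207, 0.1953, 0.3809]
t=3: π = [0.1970, 0.2278, 0.2034, 0.3718]
t=4: π = [0.1969, 0.2284, 0.2027, 0.3719]
t=5: π = [0.1968, 0.2286, 0.2028, 0.3718]

π = [0.1968, 0.2286, 0.2028, 0.3718]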